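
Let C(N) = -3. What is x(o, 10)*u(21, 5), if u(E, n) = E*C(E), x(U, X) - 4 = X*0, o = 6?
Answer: -252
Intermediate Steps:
x(U, X) = 4 (x(U, X) = 4 + X*0 = 4 + 0 = 4)
u(E, n) = -3*E (u(E, n) = E*(-3) = -3*E)
x(o, 10)*u(21, 5) = 4*(-3*21) = 4*(-63) = -252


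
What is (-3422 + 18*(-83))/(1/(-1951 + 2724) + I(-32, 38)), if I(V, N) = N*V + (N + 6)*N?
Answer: -3800068/352489 ≈ -10.781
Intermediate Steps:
I(V, N) = N*V + N*(6 + N) (I(V, N) = N*V + (6 + N)*N = N*V + N*(6 + N))
(-3422 + 18*(-83))/(1/(-1951 + 2724) + I(-32, 38)) = (-3422 + 18*(-83))/(1/(-1951 + 2724) + 38*(6 + 38 - 32)) = (-3422 - 1494)/(1/773 + 38*12) = -4916/(1/773 + 456) = -4916/352489/773 = -4916*773/352489 = -3800068/352489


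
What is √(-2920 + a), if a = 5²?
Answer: I*√2895 ≈ 53.805*I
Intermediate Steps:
a = 25
√(-2920 + a) = √(-2920 + 25) = √(-2895) = I*√2895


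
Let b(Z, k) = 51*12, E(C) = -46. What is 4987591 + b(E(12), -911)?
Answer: 4988203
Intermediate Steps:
b(Z, k) = 612
4987591 + b(E(12), -911) = 4987591 + 612 = 4988203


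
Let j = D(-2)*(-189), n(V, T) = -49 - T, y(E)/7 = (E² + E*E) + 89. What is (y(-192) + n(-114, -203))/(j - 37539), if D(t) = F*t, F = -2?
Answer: -172291/12765 ≈ -13.497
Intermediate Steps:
y(E) = 623 + 14*E² (y(E) = 7*((E² + E*E) + 89) = 7*((E² + E²) + 89) = 7*(2*E² + 89) = 7*(89 + 2*E²) = 623 + 14*E²)
D(t) = -2*t
j = -756 (j = -2*(-2)*(-189) = 4*(-189) = -756)
(y(-192) + n(-114, -203))/(j - 37539) = ((623 + 14*(-192)²) + (-49 - 1*(-203)))/(-756 - 37539) = ((623 + 14*36864) + (-49 + 203))/(-38295) = ((623 + 516096) + 154)*(-1/38295) = (516719 + 154)*(-1/38295) = 516873*(-1/38295) = -172291/12765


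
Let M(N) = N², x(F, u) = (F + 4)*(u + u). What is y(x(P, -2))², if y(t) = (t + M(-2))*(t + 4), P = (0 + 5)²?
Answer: 157351936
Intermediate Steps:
P = 25 (P = 5² = 25)
x(F, u) = 2*u*(4 + F) (x(F, u) = (4 + F)*(2*u) = 2*u*(4 + F))
y(t) = (4 + t)² (y(t) = (t + (-2)²)*(t + 4) = (t + 4)*(4 + t) = (4 + t)*(4 + t) = (4 + t)²)
y(x(P, -2))² = (16 + (2*(-2)*(4 + 25))² + 8*(2*(-2)*(4 + 25)))² = (16 + (2*(-2)*29)² + 8*(2*(-2)*29))² = (16 + (-116)² + 8*(-116))² = (16 + 13456 - 928)² = 12544² = 157351936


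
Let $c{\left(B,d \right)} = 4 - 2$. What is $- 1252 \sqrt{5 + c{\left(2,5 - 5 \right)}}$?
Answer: $- 1252 \sqrt{7} \approx -3312.5$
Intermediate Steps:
$c{\left(B,d \right)} = 2$
$- 1252 \sqrt{5 + c{\left(2,5 - 5 \right)}} = - 1252 \sqrt{5 + 2} = - 1252 \sqrt{7}$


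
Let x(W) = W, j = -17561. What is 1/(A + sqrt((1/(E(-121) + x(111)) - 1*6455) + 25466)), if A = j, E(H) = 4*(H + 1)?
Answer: -6480009/113788422991 - 3*sqrt(287617378)/113788422991 ≈ -5.7395e-5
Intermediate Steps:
E(H) = 4 + 4*H (E(H) = 4*(1 + H) = 4 + 4*H)
A = -17561
1/(A + sqrt((1/(E(-121) + x(111)) - 1*6455) + 25466)) = 1/(-17561 + sqrt((1/((4 + 4*(-121)) + 111) - 1*6455) + 25466)) = 1/(-17561 + sqrt((1/((4 - 484) + 111) - 6455) + 25466)) = 1/(-17561 + sqrt((1/(-480 + 111) - 6455) + 25466)) = 1/(-17561 + sqrt((1/(-369) - 6455) + 25466)) = 1/(-17561 + sqrt((-1/369 - 6455) + 25466)) = 1/(-17561 + sqrt(-2381896/369 + 25466)) = 1/(-17561 + sqrt(7015058/369)) = 1/(-17561 + sqrt(287617378)/123)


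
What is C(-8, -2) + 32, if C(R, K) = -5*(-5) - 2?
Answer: 55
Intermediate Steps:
C(R, K) = 23 (C(R, K) = 25 - 2 = 23)
C(-8, -2) + 32 = 23 + 32 = 55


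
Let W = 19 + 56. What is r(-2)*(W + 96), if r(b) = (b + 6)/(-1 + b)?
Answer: -228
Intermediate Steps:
W = 75
r(b) = (6 + b)/(-1 + b)
r(-2)*(W + 96) = ((6 - 2)/(-1 - 2))*(75 + 96) = (4/(-3))*171 = -⅓*4*171 = -4/3*171 = -228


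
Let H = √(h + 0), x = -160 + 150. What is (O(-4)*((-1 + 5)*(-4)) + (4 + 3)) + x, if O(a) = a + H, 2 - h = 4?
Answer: 61 - 16*I*√2 ≈ 61.0 - 22.627*I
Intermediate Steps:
h = -2 (h = 2 - 1*4 = 2 - 4 = -2)
x = -10
H = I*√2 (H = √(-2 + 0) = √(-2) = I*√2 ≈ 1.4142*I)
O(a) = a + I*√2
(O(-4)*((-1 + 5)*(-4)) + (4 + 3)) + x = ((-4 + I*√2)*((-1 + 5)*(-4)) + (4 + 3)) - 10 = ((-4 + I*√2)*(4*(-4)) + 7) - 10 = ((-4 + I*√2)*(-16) + 7) - 10 = ((64 - 16*I*√2) + 7) - 10 = (71 - 16*I*√2) - 10 = 61 - 16*I*√2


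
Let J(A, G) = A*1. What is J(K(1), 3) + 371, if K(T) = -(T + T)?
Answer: 369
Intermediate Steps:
K(T) = -2*T
J(A, G) = A
J(K(1), 3) + 371 = -2*1 + 371 = -2 + 371 = 369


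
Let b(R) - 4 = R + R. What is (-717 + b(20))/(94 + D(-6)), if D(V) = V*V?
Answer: -673/130 ≈ -5.1769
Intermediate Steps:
b(R) = 4 + 2*R (b(R) = 4 + (R + R) = 4 + 2*R)
D(V) = V²
(-717 + b(20))/(94 + D(-6)) = (-717 + (4 + 2*20))/(94 + (-6)²) = (-717 + (4 + 40))/(94 + 36) = (-717 + 44)/130 = -673*1/130 = -673/130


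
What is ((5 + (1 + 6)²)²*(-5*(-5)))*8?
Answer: 583200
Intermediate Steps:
((5 + (1 + 6)²)²*(-5*(-5)))*8 = ((5 + 7²)²*25)*8 = ((5 + 49)²*25)*8 = (54²*25)*8 = (2916*25)*8 = 72900*8 = 583200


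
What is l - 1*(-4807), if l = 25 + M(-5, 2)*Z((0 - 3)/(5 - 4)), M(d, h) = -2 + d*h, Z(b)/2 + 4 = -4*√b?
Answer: 4928 + 96*I*√3 ≈ 4928.0 + 166.28*I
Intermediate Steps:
Z(b) = -8 - 8*√b (Z(b) = -8 + 2*(-4*√b) = -8 - 8*√b)
l = 121 + 96*I*√3 (l = 25 + (-2 - 5*2)*(-8 - 8*√(0 - 3)/√(5 - 4)) = 25 + (-2 - 10)*(-8 - 8*√(-3)) = 25 - 12*(-8 - 8*I*√3) = 25 + (96 + 96*I*√3) = 121 + 96*I*√3 ≈ 121.0 + 166.28*I)
l - 1*(-4807) = (121 + 96*I*√3) - 1*(-4807) = (121 + 96*I*√3) + 4807 = 4928 + 96*I*√3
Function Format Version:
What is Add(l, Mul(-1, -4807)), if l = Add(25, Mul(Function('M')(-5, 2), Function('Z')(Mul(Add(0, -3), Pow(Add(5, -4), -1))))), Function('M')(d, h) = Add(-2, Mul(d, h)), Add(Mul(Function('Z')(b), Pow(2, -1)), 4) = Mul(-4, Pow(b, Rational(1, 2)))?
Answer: Add(4928, Mul(96, I, Pow(3, Rational(1, 2)))) ≈ Add(4928.0, Mul(166.28, I))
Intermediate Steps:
Function('Z')(b) = Add(-8, Mul(-8, Pow(b, Rational(1, 2)))) (Function('Z')(b) = Add(-8, Mul(2, Mul(-4, Pow(b, Rational(1, 2))))) = Add(-8, Mul(-8, Pow(b, Rational(1, 2)))))
l = Add(121, Mul(96, I, Pow(3, Rational(1, 2)))) (l = Add(25, Mul(Add(-2, Mul(-5, 2)), Add(-8, Mul(-8, Pow(Mul(Add(0, -3), Pow(Add(5, -4), -1)), Rational(1, 2)))))) = Add(25, Mul(Add(-2, -10), Add(-8, Mul(-8, Pow(Mul(-3, Pow(1, -1)), Rational(1, 2)))))) = Add(25, Mul(-12, Add(-8, Mul(-8, Pow(Mul(-3, 1), Rational(1, 2)))))) = Add(25, Mul(-12, Add(-8, Mul(-8, Pow(-3, Rational(1, 2)))))) = Add(25, Mul(-12, Add(-8, Mul(-8, Mul(I, Pow(3, Rational(1, 2))))))) = Add(25, Mul(-12, Add(-8, Mul(-8, I, Pow(3, Rational(1, 2)))))) = Add(25, Add(96, Mul(96, I, Pow(3, Rational(1, 2))))) = Add(121, Mul(96, I, Pow(3, Rational(1, 2)))) ≈ Add(121.00, Mul(166.28, I)))
Add(l, Mul(-1, -4807)) = Add(Add(121, Mul(96, I, Pow(3, Rational(1, 2)))), Mul(-1, -4807)) = Add(Add(121, Mul(96, I, Pow(3, Rational(1, 2)))), 4807) = Add(4928, Mul(96, I, Pow(3, Rational(1, 2))))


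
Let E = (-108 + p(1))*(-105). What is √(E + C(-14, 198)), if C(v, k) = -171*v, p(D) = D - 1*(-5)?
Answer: 12*√91 ≈ 114.47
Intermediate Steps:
p(D) = 5 + D (p(D) = D + 5 = 5 + D)
E = 10710 (E = (-108 + (5 + 1))*(-105) = (-108 + 6)*(-105) = -102*(-105) = 10710)
√(E + C(-14, 198)) = √(10710 - 171*(-14)) = √(10710 + 2394) = √13104 = 12*√91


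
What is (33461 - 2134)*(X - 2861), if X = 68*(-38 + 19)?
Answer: -130101031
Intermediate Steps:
X = -1292 (X = 68*(-19) = -1292)
(33461 - 2134)*(X - 2861) = (33461 - 2134)*(-1292 - 2861) = 31327*(-4153) = -130101031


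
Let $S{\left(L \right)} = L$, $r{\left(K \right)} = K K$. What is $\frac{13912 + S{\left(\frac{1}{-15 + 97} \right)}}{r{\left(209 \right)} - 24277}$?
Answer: $\frac{1140785}{1591128} \approx 0.71697$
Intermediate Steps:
$r{\left(K \right)} = K^{2}$
$\frac{13912 + S{\left(\frac{1}{-15 + 97} \right)}}{r{\left(209 \right)} - 24277} = \frac{13912 + \frac{1}{-15 + 97}}{209^{2} - 24277} = \frac{13912 + \frac{1}{82}}{43681 - 24277} = \frac{13912 + \frac{1}{82}}{19404} = \frac{1140785}{82} \cdot \frac{1}{19404} = \frac{1140785}{1591128}$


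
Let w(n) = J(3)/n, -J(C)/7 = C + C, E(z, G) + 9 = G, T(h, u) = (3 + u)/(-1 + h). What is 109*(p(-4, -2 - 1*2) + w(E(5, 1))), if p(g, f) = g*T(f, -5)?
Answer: 7957/20 ≈ 397.85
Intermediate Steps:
T(h, u) = (3 + u)/(-1 + h)
p(g, f) = -2*g/(-1 + f) (p(g, f) = g*((3 - 5)/(-1 + f)) = g*(-2/(-1 + f)) = -2*g/(-1 + f))
E(z, G) = -9 + G
J(C) = -14*C (J(C) = -7*(C + C) = -14*C)
w(n) = -42/n (w(n) = (-14*3)/n = -42/n)
109*(p(-4, -2 - 1*2) + w(E(5, 1))) = 109*(-2*(-4)/(-1 + (-2 - 1*2)) - 42/(-9 + 1)) = 109*(-2*(-4)/(-1 + (-2 - 2)) - 42/(-8)) = 109*(-2*(-4)/(-1 - 4) - 42*(-1/8)) = 109*(-2*(-4)/(-5) + 21/4) = 109*(-2*(-4)*(-1/5) + 21/4) = 109*(-8/5 + 21/4) = 109*(73/20) = 7957/20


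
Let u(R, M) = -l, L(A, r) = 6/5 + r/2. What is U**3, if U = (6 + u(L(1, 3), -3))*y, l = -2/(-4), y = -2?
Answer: -1331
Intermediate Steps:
l = 1/2 (l = -2*(-1/4) = 1/2 ≈ 0.50000)
L(A, r) = 6/5 + r/2 (L(A, r) = 6*(1/5) + r*(1/2) = 6/5 + r/2)
u(R, M) = -1/2 (u(R, M) = -1*1/2 = -1/2)
U = -11 (U = (6 - 1/2)*(-2) = (11/2)*(-2) = -11)
U**3 = (-11)**3 = -1331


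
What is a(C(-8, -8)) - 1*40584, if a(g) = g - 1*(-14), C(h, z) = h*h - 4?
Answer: -40510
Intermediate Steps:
C(h, z) = -4 + h² (C(h, z) = h² - 4 = -4 + h²)
a(g) = 14 + g (a(g) = g + 14 = 14 + g)
a(C(-8, -8)) - 1*40584 = (14 + (-4 + (-8)²)) - 1*40584 = (14 + (-4 + 64)) - 40584 = (14 + 60) - 40584 = 74 - 40584 = -40510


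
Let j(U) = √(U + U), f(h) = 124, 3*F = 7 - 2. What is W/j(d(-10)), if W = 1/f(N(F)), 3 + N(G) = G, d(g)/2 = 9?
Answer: 1/744 ≈ 0.0013441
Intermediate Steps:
d(g) = 18 (d(g) = 2*9 = 18)
F = 5/3 (F = (7 - 2)/3 = (⅓)*5 = 5/3 ≈ 1.6667)
N(G) = -3 + G
j(U) = √2*√U (j(U) = √(2*U) = √2*√U)
W = 1/124 ≈ 0.0080645
W/j(d(-10)) = 1/(124*((√2*√18))) = 1/(124*((√2*(3*√2)))) = (1/124)/6 = (1/124)*(⅙) = 1/744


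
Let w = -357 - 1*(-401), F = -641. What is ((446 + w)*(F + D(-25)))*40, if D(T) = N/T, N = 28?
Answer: -12585552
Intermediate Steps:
w = 44 (w = -357 + 401 = 44)
D(T) = 28/T
((446 + w)*(F + D(-25)))*40 = ((446 + 44)*(-641 + 28/(-25)))*40 = (490*(-641 + 28*(-1/25)))*40 = (490*(-641 - 28/25))*40 = (490*(-16053/25))*40 = -1573194/5*40 = -12585552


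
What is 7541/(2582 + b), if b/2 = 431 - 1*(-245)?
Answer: 7541/3934 ≈ 1.9169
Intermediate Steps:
b = 1352 (b = 2*(431 - 1*(-245)) = 2*(431 + 245) = 2*676 = 1352)
7541/(2582 + b) = 7541/(2582 + 1352) = 7541/3934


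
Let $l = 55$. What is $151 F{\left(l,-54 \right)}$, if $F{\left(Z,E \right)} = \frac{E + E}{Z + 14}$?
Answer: $- \frac{5436}{23} \approx -236.35$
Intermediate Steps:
$F{\left(Z,E \right)} = \frac{2 E}{14 + Z}$
$151 F{\left(l,-54 \right)} = 151 \cdot 2 \left(-54\right) \frac{1}{14 + 55} = 151 \cdot 2 \left(-54\right) \frac{1}{69} = 151 \left(- \frac{36}{23}\right) = - \frac{5436}{23}$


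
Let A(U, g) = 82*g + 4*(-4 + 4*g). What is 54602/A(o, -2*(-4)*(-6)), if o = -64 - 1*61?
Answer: -27301/2360 ≈ -11.568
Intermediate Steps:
o = -125 (o = -64 - 61 = -125)
A(U, g) = -16 + 98*g (A(U, g) = 82*g + (-16 + 16*g) = -16 + 98*g)
54602/A(o, -2*(-4)*(-6)) = 54602/(-16 + 98*(-2*(-4)*(-6))) = 54602/(-16 + 98*(8*(-6))) = 54602/(-16 + 98*(-48)) = 54602/(-16 - 4704) = 54602/(-4720) = 54602*(-1/4720) = -27301/2360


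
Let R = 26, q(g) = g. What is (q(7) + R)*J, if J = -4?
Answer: -132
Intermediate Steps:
(q(7) + R)*J = (7 + 26)*(-4) = 33*(-4) = -132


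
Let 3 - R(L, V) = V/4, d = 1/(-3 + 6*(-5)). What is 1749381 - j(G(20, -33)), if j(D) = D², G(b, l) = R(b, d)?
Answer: 30481056935/17424 ≈ 1.7494e+6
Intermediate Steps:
d = -1/33 (d = 1/(-3 - 30) = 1/(-33) = -1/33 ≈ -0.030303)
R(L, V) = 3 - V/4
G(b, l) = 397/132 (G(b, l) = 3 - ¼*(-1/33) = 3 + 1/132 = 397/132)
1749381 - j(G(20, -33)) = 1749381 - (397/132)² = 1749381 - 1*157609/17424 = 1749381 - 157609/17424 = 30481056935/17424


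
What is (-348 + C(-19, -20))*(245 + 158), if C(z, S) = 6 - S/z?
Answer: -2626754/19 ≈ -1.3825e+5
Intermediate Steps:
C(z, S) = 6 - S/z
(-348 + C(-19, -20))*(245 + 158) = (-348 + (6 - 1*(-20)/(-19)))*(245 + 158) = (-348 + (6 - 1*(-20)*(-1/19)))*403 = (-348 + (6 - 20/19))*403 = (-348 + 94/19)*403 = -6518/19*403 = -2626754/19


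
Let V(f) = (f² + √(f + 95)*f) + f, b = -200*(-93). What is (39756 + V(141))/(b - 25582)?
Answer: -29889/3491 - 141*√59/3491 ≈ -8.8720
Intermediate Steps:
b = 18600
V(f) = f + f² + f*√(95 + f) (V(f) = (f² + √(95 + f)*f) + f = (f² + f*√(95 + f)) + f = f + f² + f*√(95 + f))
(39756 + V(141))/(b - 25582) = (39756 + 141*(1 + 141 + √(95 + 141)))/(18600 - 25582) = (39756 + 141*(1 + 141 + √236))/(-6982) = (39756 + 141*(1 + 141 + 2*√59))*(-1/6982) = (39756 + 141*(142 + 2*√59))*(-1/6982) = (39756 + (20022 + 282*√59))*(-1/6982) = (59778 + 282*√59)*(-1/6982) = -29889/3491 - 141*√59/3491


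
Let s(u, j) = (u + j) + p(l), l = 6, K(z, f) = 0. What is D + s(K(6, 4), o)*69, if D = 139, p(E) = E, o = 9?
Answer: 1174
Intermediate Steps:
s(u, j) = 6 + j + u (s(u, j) = (u + j) + 6 = (j + u) + 6 = 6 + j + u)
D + s(K(6, 4), o)*69 = 139 + (6 + 9 + 0)*69 = 139 + 15*69 = 139 + 1035 = 1174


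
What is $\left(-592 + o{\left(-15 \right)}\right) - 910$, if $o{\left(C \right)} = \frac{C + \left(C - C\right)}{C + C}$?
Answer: $- \frac{3003}{2} \approx -1501.5$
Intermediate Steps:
$o{\left(C \right)} = \frac{1}{2}$ ($o{\left(C \right)} = \frac{C + 0}{2 C} = C \frac{1}{2 C} = \frac{1}{2}$)
$\left(-592 + o{\left(-15 \right)}\right) - 910 = \left(-592 + \frac{1}{2}\right) - 910 = - \frac{1183}{2} - 910 = - \frac{3003}{2}$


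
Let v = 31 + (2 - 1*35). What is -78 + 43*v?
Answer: -164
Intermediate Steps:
v = -2 (v = 31 + (2 - 35) = 31 - 33 = -2)
-78 + 43*v = -78 + 43*(-2) = -78 - 86 = -164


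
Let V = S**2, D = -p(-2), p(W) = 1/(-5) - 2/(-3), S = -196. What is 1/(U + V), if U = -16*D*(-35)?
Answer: 3/114464 ≈ 2.6209e-5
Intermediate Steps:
p(W) = 7/15 (p(W) = 1*(-1/5) - 2*(-1/3) = -1/5 + 2/3 = 7/15)
D = -7/15 (D = -1*7/15 = -7/15 ≈ -0.46667)
V = 38416 (V = (-196)**2 = 38416)
U = -784/3 (U = -16*(-7/15)*(-35) = (112/15)*(-35) = -784/3 ≈ -261.33)
1/(U + V) = 1/(-784/3 + 38416) = 1/(114464/3) = 3/114464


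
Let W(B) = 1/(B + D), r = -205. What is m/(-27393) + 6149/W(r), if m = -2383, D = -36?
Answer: -40593930854/27393 ≈ -1.4819e+6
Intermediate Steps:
W(B) = 1/(-36 + B) (W(B) = 1/(B - 36) = 1/(-36 + B))
m/(-27393) + 6149/W(r) = -2383/(-27393) + 6149/(1/(-36 - 205)) = -2383*(-1/27393) + 6149/(1/(-241)) = 2383/27393 + 6149/(-1/241) = 2383/27393 + 6149*(-241) = 2383/27393 - 1481909 = -40593930854/27393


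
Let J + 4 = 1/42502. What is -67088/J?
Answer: 2851374176/170007 ≈ 16772.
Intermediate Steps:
J = -170007/42502 (J = -4 + 1/42502 = -170007/42502 ≈ -4.0000)
-67088/J = -67088/(-170007/42502) = -67088*(-42502/170007) = 2851374176/170007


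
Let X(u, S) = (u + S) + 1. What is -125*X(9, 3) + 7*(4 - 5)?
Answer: -1632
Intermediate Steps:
X(u, S) = 1 + S + u (X(u, S) = (S + u) + 1 = 1 + S + u)
-125*X(9, 3) + 7*(4 - 5) = -125*(1 + 3 + 9) + 7*(4 - 5) = -125*13 + 7*(-1) = -1625 - 7 = -1632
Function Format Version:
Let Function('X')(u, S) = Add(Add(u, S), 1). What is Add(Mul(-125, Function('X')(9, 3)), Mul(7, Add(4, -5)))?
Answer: -1632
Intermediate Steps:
Function('X')(u, S) = Add(1, S, u) (Function('X')(u, S) = Add(Add(S, u), 1) = Add(1, S, u))
Add(Mul(-125, Function('X')(9, 3)), Mul(7, Add(4, -5))) = Add(Mul(-125, Add(1, 3, 9)), Mul(7, Add(4, -5))) = Add(Mul(-125, 13), Mul(7, -1)) = Add(-1625, -7) = -1632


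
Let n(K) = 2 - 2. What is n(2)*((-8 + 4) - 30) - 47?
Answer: -47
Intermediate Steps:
n(K) = 0
n(2)*((-8 + 4) - 30) - 47 = 0*((-8 + 4) - 30) - 47 = 0*(-4 - 30) - 47 = 0*(-34) - 47 = 0 - 47 = -47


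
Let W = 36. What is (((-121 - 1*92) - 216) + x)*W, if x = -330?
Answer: -27324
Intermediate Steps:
(((-121 - 1*92) - 216) + x)*W = (((-121 - 1*92) - 216) - 330)*36 = (((-121 - 92) - 216) - 330)*36 = ((-213 - 216) - 330)*36 = (-429 - 330)*36 = -759*36 = -27324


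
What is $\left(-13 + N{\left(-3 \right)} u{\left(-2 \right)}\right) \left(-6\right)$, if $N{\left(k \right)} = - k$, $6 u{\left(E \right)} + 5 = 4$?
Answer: $81$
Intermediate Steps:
$u{\left(E \right)} = - \frac{1}{6}$ ($u{\left(E \right)} = - \frac{5}{6} + \frac{1}{6} \cdot 4 = - \frac{5}{6} + \frac{2}{3} = - \frac{1}{6}$)
$\left(-13 + N{\left(-3 \right)} u{\left(-2 \right)}\right) \left(-6\right) = \left(-13 + \left(-1\right) \left(-3\right) \left(- \frac{1}{6}\right)\right) \left(-6\right) = \left(-13 + 3 \left(- \frac{1}{6}\right)\right) \left(-6\right) = \left(-13 - \frac{1}{2}\right) \left(-6\right) = \left(- \frac{27}{2}\right) \left(-6\right) = 81$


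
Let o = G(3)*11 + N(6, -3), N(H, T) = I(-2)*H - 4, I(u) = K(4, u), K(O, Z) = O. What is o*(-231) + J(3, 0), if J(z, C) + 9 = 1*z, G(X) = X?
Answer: -12249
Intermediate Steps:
I(u) = 4
N(H, T) = -4 + 4*H (N(H, T) = 4*H - 4 = -4 + 4*H)
J(z, C) = -9 + z (J(z, C) = -9 + 1*z = -9 + z)
o = 53 (o = 3*11 + (-4 + 4*6) = 33 + (-4 + 24) = 33 + 20 = 53)
o*(-231) + J(3, 0) = 53*(-231) + (-9 + 3) = -12243 - 6 = -12249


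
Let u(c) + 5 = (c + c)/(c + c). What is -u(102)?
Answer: 4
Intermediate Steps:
u(c) = -4 (u(c) = -5 + (c + c)/(c + c) = -5 + (2*c)/((2*c)) = -5 + (2*c)*(1/(2*c)) = -5 + 1 = -4)
-u(102) = -1*(-4) = 4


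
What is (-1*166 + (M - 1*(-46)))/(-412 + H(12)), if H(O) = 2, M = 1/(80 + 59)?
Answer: 16679/56990 ≈ 0.29267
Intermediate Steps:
M = 1/139 ≈ 0.0071942
(-1*166 + (M - 1*(-46)))/(-412 + H(12)) = (-1*166 + (1/139 - 1*(-46)))/(-412 + 2) = (-166 + (1/139 + 46))/(-410) = (-166 + 6395/139)*(-1/410) = -16679/139*(-1/410) = 16679/56990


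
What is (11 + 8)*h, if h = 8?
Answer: 152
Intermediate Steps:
(11 + 8)*h = (11 + 8)*8 = 19*8 = 152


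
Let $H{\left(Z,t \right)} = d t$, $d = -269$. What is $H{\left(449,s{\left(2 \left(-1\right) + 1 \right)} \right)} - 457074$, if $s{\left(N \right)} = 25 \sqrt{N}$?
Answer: $-457074 - 6725 i \approx -4.5707 \cdot 10^{5} - 6725.0 i$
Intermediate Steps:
$H{\left(Z,t \right)} = - 269 t$
$H{\left(449,s{\left(2 \left(-1\right) + 1 \right)} \right)} - 457074 = - 269 \cdot 25 \sqrt{2 \left(-1\right) + 1} - 457074 = - 269 \cdot 25 \sqrt{-2 + 1} - 457074 = - 269 \cdot 25 \sqrt{-1} - 457074 = - 269 \cdot 25 i - 457074 = - 6725 i - 457074 = -457074 - 6725 i$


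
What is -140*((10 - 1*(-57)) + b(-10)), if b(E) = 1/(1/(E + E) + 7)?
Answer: -1306620/139 ≈ -9400.1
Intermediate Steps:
b(E) = 1/(7 + 1/(2*E)) (b(E) = 1/(1/(2*E) + 7) = 1/(7 + 1/(2*E)))
-140*((10 - 1*(-57)) + b(-10)) = -140*((10 - 1*(-57)) + 2*(-10)/(1 + 14*(-10))) = -140*((10 + 57) + 2*(-10)/(1 - 140)) = -140*(67 + 2*(-10)/(-139)) = -140*(67 + 2*(-10)*(-1/139)) = -140*(67 + 20/139) = -140*9333/139 = -1306620/139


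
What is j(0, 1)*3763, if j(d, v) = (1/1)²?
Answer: 3763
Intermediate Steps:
j(d, v) = 1 (j(d, v) = 1² = 1)
j(0, 1)*3763 = 1*3763 = 3763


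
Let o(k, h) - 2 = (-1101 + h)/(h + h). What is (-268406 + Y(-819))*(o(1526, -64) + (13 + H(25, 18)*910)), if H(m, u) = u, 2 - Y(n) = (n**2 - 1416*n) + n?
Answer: -2202664018125/64 ≈ -3.4417e+10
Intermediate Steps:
Y(n) = 2 - n**2 + 1415*n (Y(n) = 2 - ((n**2 - 1416*n) + n) = 2 - (n**2 - 1415*n) = 2 + (-n**2 + 1415*n) = 2 - n**2 + 1415*n)
o(k, h) = 2 + (-1101 + h)/(2*h) (o(k, h) = 2 + (-1101 + h)/(h + h) = 2 + (-1101 + h)/((2*h)) = 2 + (-1101 + h)*(1/(2*h)) = 2 + (-1101 + h)/(2*h))
(-268406 + Y(-819))*(o(1526, -64) + (13 + H(25, 18)*910)) = (-268406 + (2 - 1*(-819)**2 + 1415*(-819)))*((1/2)*(-1101 + 5*(-64))/(-64) + (13 + 18*910)) = (-268406 + (2 - 1*670761 - 1158885))*((1/2)*(-1/64)*(-1101 - 320) + (13 + 16380)) = (-268406 + (2 - 670761 - 1158885))*((1/2)*(-1/64)*(-1421) + 16393) = (-268406 - 1829644)*(1421/128 + 16393) = -2098050*2099725/128 = -2202664018125/64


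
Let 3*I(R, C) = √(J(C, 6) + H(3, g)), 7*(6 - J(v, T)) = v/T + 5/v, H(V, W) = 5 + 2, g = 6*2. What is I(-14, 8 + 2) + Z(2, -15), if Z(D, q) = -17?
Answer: -17 + √22386/126 ≈ -15.813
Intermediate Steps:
g = 12
H(V, W) = 7
J(v, T) = 6 - 5/(7*v) - v/(7*T) (J(v, T) = 6 - (v/T + 5/v)/7 = 6 - (5/v + v/T)/7 = 6 + (-5/(7*v) - v/(7*T)) = 6 - 5/(7*v) - v/(7*T))
I(R, C) = √(13 - 5/(7*C) - C/42)/3 (I(R, C) = √((6 - 5/(7*C) - ⅐*C/6) + 7)/3 = √((6 - 5/(7*C) - ⅐*C*⅙) + 7)/3 = √((6 - 5/(7*C) - C/42) + 7)/3 = √(13 - 5/(7*C) - C/42)/3)
I(-14, 8 + 2) + Z(2, -15) = √(22932 - 1260/(8 + 2) - 42*(8 + 2))/126 - 17 = √(22932 - 1260/10 - 42*10)/126 - 17 = √(22932 - 1260*⅒ - 420)/126 - 17 = √(22932 - 126 - 420)/126 - 17 = √22386/126 - 17 = -17 + √22386/126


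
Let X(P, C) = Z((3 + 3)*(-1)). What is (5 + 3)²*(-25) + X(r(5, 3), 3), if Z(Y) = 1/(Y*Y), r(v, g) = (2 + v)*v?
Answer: -57599/36 ≈ -1600.0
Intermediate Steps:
r(v, g) = v*(2 + v)
Z(Y) = Y⁻² (Z(Y) = 1/(Y²) = Y⁻²)
X(P, C) = 1/36 (X(P, C) = ((3 + 3)*(-1))⁻² = (6*(-1))⁻² = (-6)⁻² = 1/36)
(5 + 3)²*(-25) + X(r(5, 3), 3) = (5 + 3)²*(-25) + 1/36 = 8²*(-25) + 1/36 = 64*(-25) + 1/36 = -1600 + 1/36 = -57599/36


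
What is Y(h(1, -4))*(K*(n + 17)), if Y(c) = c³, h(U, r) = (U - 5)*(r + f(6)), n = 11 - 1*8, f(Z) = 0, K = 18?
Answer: 1474560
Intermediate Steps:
n = 3 (n = 11 - 8 = 3)
h(U, r) = r*(-5 + U) (h(U, r) = (U - 5)*(r + 0) = (-5 + U)*r = r*(-5 + U))
Y(h(1, -4))*(K*(n + 17)) = (-4*(-5 + 1))³*(18*(3 + 17)) = (-4*(-4))³*(18*20) = 16³*360 = 4096*360 = 1474560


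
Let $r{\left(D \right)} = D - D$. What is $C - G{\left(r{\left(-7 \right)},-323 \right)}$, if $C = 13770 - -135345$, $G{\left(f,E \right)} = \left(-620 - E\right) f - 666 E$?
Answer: $-66003$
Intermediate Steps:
$r{\left(D \right)} = 0$
$G{\left(f,E \right)} = - 666 E + f \left(-620 - E\right)$ ($G{\left(f,E \right)} = f \left(-620 - E\right) - 666 E = - 666 E + f \left(-620 - E\right)$)
$C = 149115$ ($C = 13770 + 135345 = 149115$)
$C - G{\left(r{\left(-7 \right)},-323 \right)} = 149115 - \left(\left(-666\right) \left(-323\right) - 0 - \left(-323\right) 0\right) = 149115 - \left(215118 + 0 + 0\right) = 149115 - 215118 = -66003$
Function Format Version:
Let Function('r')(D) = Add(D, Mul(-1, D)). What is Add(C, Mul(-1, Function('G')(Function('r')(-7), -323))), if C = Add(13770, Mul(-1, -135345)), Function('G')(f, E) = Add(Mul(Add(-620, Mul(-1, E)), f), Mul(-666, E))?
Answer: -66003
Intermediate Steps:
Function('r')(D) = 0
Function('G')(f, E) = Add(Mul(-666, E), Mul(f, Add(-620, Mul(-1, E)))) (Function('G')(f, E) = Add(Mul(f, Add(-620, Mul(-1, E))), Mul(-666, E)) = Add(Mul(-666, E), Mul(f, Add(-620, Mul(-1, E)))))
C = 149115 (C = Add(13770, 135345) = 149115)
Add(C, Mul(-1, Function('G')(Function('r')(-7), -323))) = Add(149115, Mul(-1, Add(Mul(-666, -323), Mul(-620, 0), Mul(-1, -323, 0)))) = Add(149115, Mul(-1, Add(215118, 0, 0))) = Add(149115, Mul(-1, 215118)) = Add(149115, -215118) = -66003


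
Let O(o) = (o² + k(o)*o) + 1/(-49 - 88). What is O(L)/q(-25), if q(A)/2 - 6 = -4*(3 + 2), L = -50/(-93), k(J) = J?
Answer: -676351/33177564 ≈ -0.020386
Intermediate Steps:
L = 50/93 (L = -50*(-1/93) = 50/93 ≈ 0.53763)
O(o) = -1/137 + 2*o² (O(o) = (o² + o*o) + 1/(-49 - 88) = (o² + o²) + 1/(-137) = 2*o² - 1/137 = -1/137 + 2*o²)
q(A) = -28 (q(A) = 12 + 2*(-4*(3 + 2)) = 12 + 2*(-4*5) = 12 + 2*(-20) = 12 - 40 = -28)
O(L)/q(-25) = (-1/137 + 2*(50/93)²)/(-28) = (-1/137 + 2*(2500/8649))*(-1/28) = (-1/137 + 5000/8649)*(-1/28) = (676351/1184913)*(-1/28) = -676351/33177564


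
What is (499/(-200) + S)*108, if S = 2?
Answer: -2673/50 ≈ -53.460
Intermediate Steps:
(499/(-200) + S)*108 = (499/(-200) + 2)*108 = (499*(-1/200) + 2)*108 = (-499/200 + 2)*108 = -99/200*108 = -2673/50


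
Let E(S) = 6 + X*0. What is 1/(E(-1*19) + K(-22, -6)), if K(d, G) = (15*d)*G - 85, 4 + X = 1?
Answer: 1/1901 ≈ 0.00052604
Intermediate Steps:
X = -3 (X = -4 + 1 = -3)
K(d, G) = -85 + 15*G*d (K(d, G) = 15*G*d - 85 = -85 + 15*G*d)
E(S) = 6 (E(S) = 6 - 3*0 = 6 + 0 = 6)
1/(E(-1*19) + K(-22, -6)) = 1/(6 + (-85 + 15*(-6)*(-22))) = 1/(6 + (-85 + 1980)) = 1/(6 + 1895) = 1/1901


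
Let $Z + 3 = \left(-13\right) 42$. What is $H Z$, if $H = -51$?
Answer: $27999$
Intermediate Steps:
$Z = -549$ ($Z = -3 - 546 = -549$)
$H Z = \left(-51\right) \left(-549\right) = 27999$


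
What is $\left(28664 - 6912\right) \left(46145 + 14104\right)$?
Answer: $1310536248$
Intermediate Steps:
$\left(28664 - 6912\right) \left(46145 + 14104\right) = 21752 \cdot 60249 = 1310536248$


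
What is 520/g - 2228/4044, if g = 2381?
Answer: -800497/2407191 ≈ -0.33254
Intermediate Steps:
520/g - 2228/4044 = 520/2381 - 2228/4044 = 520*(1/2381) - 2228*1/4044 = 520/2381 - 557/1011 = -800497/2407191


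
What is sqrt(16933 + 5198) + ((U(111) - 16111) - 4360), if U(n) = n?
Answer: -20360 + 3*sqrt(2459) ≈ -20211.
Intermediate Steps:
sqrt(16933 + 5198) + ((U(111) - 16111) - 4360) = sqrt(16933 + 5198) + ((111 - 16111) - 4360) = sqrt(22131) + (-16000 - 4360) = 3*sqrt(2459) - 20360 = -20360 + 3*sqrt(2459)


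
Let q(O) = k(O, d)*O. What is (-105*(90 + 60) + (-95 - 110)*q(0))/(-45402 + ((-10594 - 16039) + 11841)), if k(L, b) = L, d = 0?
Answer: 7875/30097 ≈ 0.26165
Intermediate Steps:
q(O) = O² (q(O) = O*O = O²)
(-105*(90 + 60) + (-95 - 110)*q(0))/(-45402 + ((-10594 - 16039) + 11841)) = (-105*(90 + 60) + (-95 - 110)*0²)/(-45402 + ((-10594 - 16039) + 11841)) = (-105*150 - 205*0)/(-45402 + (-26633 + 11841)) = (-15750 + 0)/(-45402 - 14792) = -15750/(-60194) = -15750*(-1/60194) = 7875/30097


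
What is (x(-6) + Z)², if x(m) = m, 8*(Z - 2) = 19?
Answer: 169/64 ≈ 2.6406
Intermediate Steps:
Z = 35/8 (Z = 2 + (⅛)*19 = 2 + 19/8 = 35/8 ≈ 4.3750)
(x(-6) + Z)² = (-6 + 35/8)² = (-13/8)² = 169/64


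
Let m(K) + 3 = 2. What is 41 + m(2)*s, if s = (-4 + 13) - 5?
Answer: 37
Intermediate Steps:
s = 4 (s = 9 - 5 = 4)
m(K) = -1 (m(K) = -3 + 2 = -1)
41 + m(2)*s = 41 - 1*4 = 41 - 4 = 37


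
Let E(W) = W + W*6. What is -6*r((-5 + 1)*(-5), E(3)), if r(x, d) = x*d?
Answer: -2520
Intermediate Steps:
E(W) = 7*W (E(W) = W + 6*W = 7*W)
r(x, d) = d*x
-6*r((-5 + 1)*(-5), E(3)) = -6*7*3*(-5 + 1)*(-5) = -126*(-4*(-5)) = -126*20 = -6*420 = -2520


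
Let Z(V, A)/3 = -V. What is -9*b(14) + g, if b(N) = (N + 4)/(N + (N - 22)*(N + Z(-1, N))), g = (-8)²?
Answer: 3985/61 ≈ 65.328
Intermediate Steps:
g = 64
Z(V, A) = -3*V (Z(V, A) = 3*(-V) = -3*V)
b(N) = (4 + N)/(N + (-22 + N)*(3 + N)) (b(N) = (N + 4)/(N + (N - 22)*(N - 3*(-1))) = (4 + N)/(N + (-22 + N)*(N + 3)) = (4 + N)/(N + (-22 + N)*(3 + N)))
-9*b(14) + g = -9*(4 + 14)/(-66 + 14² - 18*14) + 64 = -9*18/(-66 + 196 - 252) + 64 = -9*18/(-122) + 64 = -(-9)*18/122 + 64 = -9*(-9/61) + 64 = 81/61 + 64 = 3985/61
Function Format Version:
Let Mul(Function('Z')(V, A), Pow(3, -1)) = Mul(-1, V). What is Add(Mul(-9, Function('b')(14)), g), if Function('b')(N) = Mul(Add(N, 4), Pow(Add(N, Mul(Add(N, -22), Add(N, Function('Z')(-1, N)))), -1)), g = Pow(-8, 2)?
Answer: Rational(3985, 61) ≈ 65.328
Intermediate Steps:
g = 64
Function('Z')(V, A) = Mul(-3, V) (Function('Z')(V, A) = Mul(3, Mul(-1, V)) = Mul(-3, V))
Function('b')(N) = Mul(Pow(Add(N, Mul(Add(-22, N), Add(3, N))), -1), Add(4, N)) (Function('b')(N) = Mul(Add(N, 4), Pow(Add(N, Mul(Add(N, -22), Add(N, Mul(-3, -1)))), -1)) = Mul(Add(4, N), Pow(Add(N, Mul(Add(-22, N), Add(N, 3))), -1)) = Mul(Add(4, N), Pow(Add(N, Mul(Add(-22, N), Add(3, N))), -1)) = Mul(Pow(Add(N, Mul(Add(-22, N), Add(3, N))), -1), Add(4, N)))
Add(Mul(-9, Function('b')(14)), g) = Add(Mul(-9, Mul(Pow(Add(-66, Pow(14, 2), Mul(-18, 14)), -1), Add(4, 14))), 64) = Add(Mul(-9, Mul(Pow(Add(-66, 196, -252), -1), 18)), 64) = Add(Mul(-9, Mul(Pow(-122, -1), 18)), 64) = Add(Mul(-9, Mul(Rational(-1, 122), 18)), 64) = Add(Mul(-9, Rational(-9, 61)), 64) = Add(Rational(81, 61), 64) = Rational(3985, 61)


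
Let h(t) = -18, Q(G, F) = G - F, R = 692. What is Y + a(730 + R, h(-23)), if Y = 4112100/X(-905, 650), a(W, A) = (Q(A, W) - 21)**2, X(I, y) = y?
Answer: 27831015/13 ≈ 2.1408e+6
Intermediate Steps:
a(W, A) = (-21 + A - W)**2 (a(W, A) = ((A - W) - 21)**2 = (-21 + A - W)**2)
Y = 82242/13 (Y = 4112100/650 = 4112100*(1/650) = 82242/13 ≈ 6326.3)
Y + a(730 + R, h(-23)) = 82242/13 + (21 + (730 + 692) - 1*(-18))**2 = 82242/13 + (21 + 1422 + 18)**2 = 82242/13 + 1461**2 = 82242/13 + 2134521 = 27831015/13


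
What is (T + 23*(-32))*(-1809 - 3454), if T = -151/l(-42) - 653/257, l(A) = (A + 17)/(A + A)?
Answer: 42129857119/6425 ≈ 6.5572e+6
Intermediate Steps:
l(A) = (17 + A)/(2*A) (l(A) = (17 + A)/((2*A)) = (17 + A)*(1/(2*A)) = (17 + A)/(2*A))
T = -3276113/6425 (T = -151*(-84/(17 - 42)) - 653/257 = -151/((½)*(-1/42)*(-25)) - 653*1/257 = -151/25/84 - 653/257 = -151*84/25 - 653/257 = -12684/25 - 653/257 = -3276113/6425 ≈ -509.90)
(T + 23*(-32))*(-1809 - 3454) = (-3276113/6425 + 23*(-32))*(-1809 - 3454) = (-3276113/6425 - 736)*(-5263) = -8004913/6425*(-5263) = 42129857119/6425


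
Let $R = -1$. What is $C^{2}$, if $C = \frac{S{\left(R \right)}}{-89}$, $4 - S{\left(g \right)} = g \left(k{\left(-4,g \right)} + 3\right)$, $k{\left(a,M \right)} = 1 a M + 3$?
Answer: $\frac{196}{7921} \approx 0.024744$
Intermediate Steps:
$k{\left(a,M \right)} = 3 + M a$ ($k{\left(a,M \right)} = a M + 3 = M a + 3 = 3 + M a$)
$S{\left(g \right)} = 4 - g \left(6 - 4 g\right)$ ($S{\left(g \right)} = 4 - g \left(\left(3 + g \left(-4\right)\right) + 3\right) = 4 - g \left(\left(3 - 4 g\right) + 3\right) = 4 - g \left(6 - 4 g\right)$)
$C = - \frac{14}{89}$ ($C = \frac{4 - -6 + 4 \left(-1\right)^{2}}{-89} = \left(4 + 6 + 4 \cdot 1\right) \left(- \frac{1}{89}\right) = \left(4 + 6 + 4\right) \left(- \frac{1}{89}\right) = 14 \left(- \frac{1}{89}\right) = - \frac{14}{89} \approx -0.1573$)
$C^{2} = \left(- \frac{14}{89}\right)^{2} = \frac{196}{7921}$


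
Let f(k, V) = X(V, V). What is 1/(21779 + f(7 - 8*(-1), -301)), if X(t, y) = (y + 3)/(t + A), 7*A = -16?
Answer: 2123/46238903 ≈ 4.5914e-5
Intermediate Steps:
A = -16/7 (A = (1/7)*(-16) = -16/7 ≈ -2.2857)
X(t, y) = (3 + y)/(-16/7 + t) (X(t, y) = (y + 3)/(t - 16/7) = (3 + y)/(-16/7 + t))
f(k, V) = 7*(3 + V)/(-16 + 7*V)
1/(21779 + f(7 - 8*(-1), -301)) = 1/(21779 + 7*(3 - 301)/(-16 + 7*(-301))) = 1/(21779 + 7*(-298)/(-16 - 2107)) = 1/(21779 + 7*(-298)/(-2123)) = 1/(21779 + 7*(-1/2123)*(-298)) = 1/(21779 + 2086/2123) = 1/(46238903/2123) = 2123/46238903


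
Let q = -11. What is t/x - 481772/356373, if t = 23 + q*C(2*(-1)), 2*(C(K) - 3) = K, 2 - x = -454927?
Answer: -73057232605/54041470839 ≈ -1.3519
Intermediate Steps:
x = 454929 (x = 2 - 1*(-454927) = 2 + 454927 = 454929)
C(K) = 3 + K/2
t = 1 (t = 23 - 11*(3 + (2*(-1))/2) = 23 - 11*(3 + (½)*(-2)) = 23 - 11*(3 - 1) = 23 - 11*2 = 23 - 22 = 1)
t/x - 481772/356373 = 1/454929 - 481772/356373 = -73057232605/54041470839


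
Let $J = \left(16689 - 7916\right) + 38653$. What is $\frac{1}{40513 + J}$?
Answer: $\frac{1}{87939} \approx 1.1372 \cdot 10^{-5}$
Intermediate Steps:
$J = 47426$ ($J = 8773 + 38653 = 47426$)
$\frac{1}{40513 + J} = \frac{1}{40513 + 47426} = \frac{1}{87939}$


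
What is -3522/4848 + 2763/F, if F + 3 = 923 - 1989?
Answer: -2860007/863752 ≈ -3.3111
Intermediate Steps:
F = -1069 (F = -3 + (923 - 1989) = -3 - 1066 = -1069)
-3522/4848 + 2763/F = -3522/4848 + 2763/(-1069) = -3522*1/4848 + 2763*(-1/1069) = -587/808 - 2763/1069 = -2860007/863752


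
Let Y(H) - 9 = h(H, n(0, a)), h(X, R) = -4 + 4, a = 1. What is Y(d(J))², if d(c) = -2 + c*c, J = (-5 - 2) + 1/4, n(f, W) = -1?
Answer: 81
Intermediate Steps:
J = -27/4 (J = -7 + ¼ = -27/4 ≈ -6.7500)
d(c) = -2 + c²
h(X, R) = 0
Y(H) = 9 (Y(H) = 9 + 0 = 9)
Y(d(J))² = 9² = 81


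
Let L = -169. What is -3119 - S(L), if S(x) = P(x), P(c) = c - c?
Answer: -3119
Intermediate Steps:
P(c) = 0
S(x) = 0
-3119 - S(L) = -3119 - 1*0 = -3119 + 0 = -3119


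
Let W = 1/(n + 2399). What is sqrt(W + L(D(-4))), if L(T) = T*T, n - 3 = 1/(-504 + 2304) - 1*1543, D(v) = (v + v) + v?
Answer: 18*sqrt(1062558604406)/1546201 ≈ 12.000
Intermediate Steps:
D(v) = 3*v (D(v) = 2*v + v = 3*v)
n = -2771999/1800 (n = 3 + (1/(-504 + 2304) - 1*1543) = 3 + (1/1800 - 1543) = 3 - 2777399/1800 = -2771999/1800 ≈ -1540.0)
L(T) = T**2
W = 1800/1546201 (W = 1/(-2771999/1800 + 2399) = 1/(1546201/1800) = 1800/1546201 ≈ 0.0011641)
sqrt(W + L(D(-4))) = sqrt(1800/1546201 + (3*(-4))**2) = sqrt(1800/1546201 + (-12)**2) = sqrt(1800/1546201 + 144) = sqrt(222654744/1546201) = 18*sqrt(1062558604406)/1546201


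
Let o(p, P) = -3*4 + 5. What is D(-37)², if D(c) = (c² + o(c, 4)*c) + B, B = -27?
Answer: 2563201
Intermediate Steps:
o(p, P) = -7 (o(p, P) = -12 + 5 = -7)
D(c) = -27 + c² - 7*c (D(c) = (c² - 7*c) - 27 = -27 + c² - 7*c)
D(-37)² = (-27 + (-37)² - 7*(-37))² = (-27 + 1369 + 259)² = 1601² = 2563201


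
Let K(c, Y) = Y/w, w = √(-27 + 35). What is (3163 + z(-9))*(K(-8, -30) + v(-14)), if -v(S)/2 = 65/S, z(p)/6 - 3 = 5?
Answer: 208715/7 - 48165*√2/2 ≈ -4241.4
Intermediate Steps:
z(p) = 48 (z(p) = 18 + 6*5 = 18 + 30 = 48)
w = 2*√2 (w = √8 = 2*√2 ≈ 2.8284)
v(S) = -130/S
K(c, Y) = Y*√2/4 (K(c, Y) = Y/((2*√2)) = Y*(√2/4) = Y*√2/4)
(3163 + z(-9))*(K(-8, -30) + v(-14)) = (3163 + 48)*((¼)*(-30)*√2 - 130/(-14)) = 3211*(-15*√2/2 - 130*(-1/14)) = 3211*(-15*√2/2 + 65/7) = 3211*(65/7 - 15*√2/2) = 208715/7 - 48165*√2/2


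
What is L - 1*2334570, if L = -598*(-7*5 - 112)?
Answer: -2246664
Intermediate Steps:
L = 87906 (L = -598*(-35 - 112) = -598*(-147) = 87906)
L - 1*2334570 = 87906 - 1*2334570 = 87906 - 2334570 = -2246664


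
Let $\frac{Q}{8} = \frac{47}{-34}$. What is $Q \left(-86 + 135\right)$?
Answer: $- \frac{9212}{17} \approx -541.88$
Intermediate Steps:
$Q = - \frac{188}{17}$ ($Q = 8 \frac{47}{-34} = 8 \cdot 47 \left(- \frac{1}{34}\right) = 8 \left(- \frac{47}{34}\right) = - \frac{188}{17} \approx -11.059$)
$Q \left(-86 + 135\right) = - \frac{188 \left(-86 + 135\right)}{17} = \left(- \frac{188}{17}\right) 49 = - \frac{9212}{17}$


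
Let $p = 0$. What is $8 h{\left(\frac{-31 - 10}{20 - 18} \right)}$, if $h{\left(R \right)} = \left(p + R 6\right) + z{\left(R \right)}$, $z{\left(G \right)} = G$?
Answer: $-1148$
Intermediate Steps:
$h{\left(R \right)} = 7 R$ ($h{\left(R \right)} = \left(0 + R 6\right) + R = \left(0 + 6 R\right) + R = 6 R + R = 7 R$)
$8 h{\left(\frac{-31 - 10}{20 - 18} \right)} = 8 \cdot 7 \frac{-31 - 10}{20 - 18} = 8 \cdot 7 \frac{-31 - 10}{2} = 8 \cdot 7 \left(-31 - 10\right) \frac{1}{2} = 8 \cdot 7 \left(\left(-41\right) \frac{1}{2}\right) = 8 \cdot 7 \left(- \frac{41}{2}\right) = 8 \left(- \frac{287}{2}\right) = -1148$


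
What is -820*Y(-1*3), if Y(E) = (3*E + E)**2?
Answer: -118080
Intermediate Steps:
Y(E) = 16*E**2 (Y(E) = (4*E)**2 = 16*E**2)
-820*Y(-1*3) = -13120*(-1*3)**2 = -13120*(-3)**2 = -13120*9 = -820*144 = -118080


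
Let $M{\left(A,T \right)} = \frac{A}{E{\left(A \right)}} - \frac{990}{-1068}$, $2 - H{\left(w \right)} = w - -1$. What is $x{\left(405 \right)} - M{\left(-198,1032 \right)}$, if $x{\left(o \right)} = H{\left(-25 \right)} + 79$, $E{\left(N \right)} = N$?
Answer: $\frac{18347}{178} \approx 103.07$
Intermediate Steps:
$H{\left(w \right)} = 1 - w$ ($H{\left(w \right)} = 2 - \left(w - -1\right) = 2 - \left(w + 1\right) = 2 - \left(1 + w\right) = 1 - w$)
$M{\left(A,T \right)} = \frac{343}{178}$ ($M{\left(A,T \right)} = \frac{A}{A} - \frac{990}{-1068} = 1 - - \frac{165}{178} = 1 + \frac{165}{178} = \frac{343}{178}$)
$x{\left(o \right)} = 105$ ($x{\left(o \right)} = \left(1 - -25\right) + 79 = \left(1 + 25\right) + 79 = 26 + 79 = 105$)
$x{\left(405 \right)} - M{\left(-198,1032 \right)} = 105 - \frac{343}{178} = \frac{18347}{178}$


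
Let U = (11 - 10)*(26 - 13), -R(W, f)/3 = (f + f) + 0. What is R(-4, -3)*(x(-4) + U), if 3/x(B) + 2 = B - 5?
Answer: 2520/11 ≈ 229.09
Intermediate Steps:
R(W, f) = -6*f (R(W, f) = -3*((f + f) + 0) = -3*(2*f + 0) = -6*f)
U = 13 (U = 1*13 = 13)
x(B) = 3/(-7 + B) (x(B) = 3/(-2 + (B - 5)) = 3/(-2 + (-5 + B)) = 3/(-7 + B))
R(-4, -3)*(x(-4) + U) = (-6*(-3))*(3/(-7 - 4) + 13) = 18*(3/(-11) + 13) = 18*(3*(-1/11) + 13) = 18*(-3/11 + 13) = 18*(140/11) = 2520/11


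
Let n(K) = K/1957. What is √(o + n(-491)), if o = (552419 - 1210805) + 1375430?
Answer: √2746169285469/1957 ≈ 846.78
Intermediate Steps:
n(K) = K/1957 (n(K) = K*(1/1957) = K/1957)
o = 717044 (o = -658386 + 1375430 = 717044)
√(o + n(-491)) = √(717044 + (1/1957)*(-491)) = √(717044 - 491/1957) = √(1403254617/1957) = √2746169285469/1957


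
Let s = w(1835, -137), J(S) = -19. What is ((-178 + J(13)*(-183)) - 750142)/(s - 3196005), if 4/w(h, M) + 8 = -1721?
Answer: 1291291547/5525892649 ≈ 0.23368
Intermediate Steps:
w(h, M) = -4/1729 (w(h, M) = 4/(-8 - 1721) = 4/(-1729) = 4*(-1/1729) = -4/1729)
s = -4/1729 ≈ -0.0023135
((-178 + J(13)*(-183)) - 750142)/(s - 3196005) = ((-178 - 19*(-183)) - 750142)/(-4/1729 - 3196005) = ((-178 + 3477) - 750142)/(-5525892649/1729) = (3299 - 750142)*(-1729/5525892649) = -746843*(-1729/5525892649) = 1291291547/5525892649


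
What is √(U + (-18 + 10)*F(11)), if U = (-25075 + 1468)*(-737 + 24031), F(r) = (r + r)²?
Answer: I*√549905330 ≈ 23450.0*I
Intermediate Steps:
F(r) = 4*r² (F(r) = (2*r)² = 4*r²)
U = -549901458 (U = -23607*23294 = -549901458)
√(U + (-18 + 10)*F(11)) = √(-549901458 + (-18 + 10)*(4*11²)) = √(-549901458 - 32*121) = √(-549901458 - 8*484) = √(-549901458 - 3872) = √(-549905330) = I*√549905330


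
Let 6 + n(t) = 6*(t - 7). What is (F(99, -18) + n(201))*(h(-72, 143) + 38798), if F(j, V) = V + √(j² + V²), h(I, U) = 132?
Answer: 44380200 + 1751850*√5 ≈ 4.8297e+7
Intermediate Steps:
F(j, V) = V + √(V² + j²)
n(t) = -48 + 6*t (n(t) = -6 + 6*(t - 7) = -6 + 6*(-7 + t) = -6 + (-42 + 6*t) = -48 + 6*t)
(F(99, -18) + n(201))*(h(-72, 143) + 38798) = ((-18 + √((-18)² + 99²)) + (-48 + 6*201))*(132 + 38798) = ((-18 + √(324 + 9801)) + (-48 + 1206))*38930 = ((-18 + √10125) + 1158)*38930 = ((-18 + 45*√5) + 1158)*38930 = (1140 + 45*√5)*38930 = 44380200 + 1751850*√5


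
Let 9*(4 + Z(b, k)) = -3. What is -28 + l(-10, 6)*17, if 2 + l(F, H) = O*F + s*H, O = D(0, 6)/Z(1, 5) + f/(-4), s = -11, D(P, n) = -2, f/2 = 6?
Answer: -9782/13 ≈ -752.46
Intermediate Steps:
f = 12 (f = 2*6 = 12)
Z(b, k) = -13/3 (Z(b, k) = -4 + (⅑)*(-3) = -4 - ⅓ = -13/3)
O = -33/13 (O = -2/(-13/3) + 12/(-4) = -2*(-3/13) + 12*(-¼) = 6/13 - 3 = -33/13 ≈ -2.5385)
l(F, H) = -2 - 11*H - 33*F/13 (l(F, H) = -2 + (-33*F/13 - 11*H) = -2 + (-11*H - 33*F/13) = -2 - 11*H - 33*F/13)
-28 + l(-10, 6)*17 = -28 + (-2 - 11*6 - 33/13*(-10))*17 = -28 + (-2 - 66 + 330/13)*17 = -28 - 554/13*17 = -28 - 9418/13 = -9782/13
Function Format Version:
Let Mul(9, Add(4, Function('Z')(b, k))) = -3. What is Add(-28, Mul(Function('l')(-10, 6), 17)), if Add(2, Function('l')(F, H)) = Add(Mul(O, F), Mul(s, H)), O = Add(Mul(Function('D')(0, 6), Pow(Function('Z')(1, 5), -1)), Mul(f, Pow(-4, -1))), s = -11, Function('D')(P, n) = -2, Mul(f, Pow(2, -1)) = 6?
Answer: Rational(-9782, 13) ≈ -752.46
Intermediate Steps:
f = 12 (f = Mul(2, 6) = 12)
Function('Z')(b, k) = Rational(-13, 3) (Function('Z')(b, k) = Add(-4, Mul(Rational(1, 9), -3)) = Add(-4, Rational(-1, 3)) = Rational(-13, 3))
O = Rational(-33, 13) (O = Add(Mul(-2, Pow(Rational(-13, 3), -1)), Mul(12, Pow(-4, -1))) = Add(Mul(-2, Rational(-3, 13)), Mul(12, Rational(-1, 4))) = Add(Rational(6, 13), -3) = Rational(-33, 13) ≈ -2.5385)
Function('l')(F, H) = Add(-2, Mul(-11, H), Mul(Rational(-33, 13), F)) (Function('l')(F, H) = Add(-2, Add(Mul(Rational(-33, 13), F), Mul(-11, H))) = Add(-2, Add(Mul(-11, H), Mul(Rational(-33, 13), F))) = Add(-2, Mul(-11, H), Mul(Rational(-33, 13), F)))
Add(-28, Mul(Function('l')(-10, 6), 17)) = Add(-28, Mul(Add(-2, Mul(-11, 6), Mul(Rational(-33, 13), -10)), 17)) = Add(-28, Mul(Add(-2, -66, Rational(330, 13)), 17)) = Add(-28, Mul(Rational(-554, 13), 17)) = Add(-28, Rational(-9418, 13)) = Rational(-9782, 13)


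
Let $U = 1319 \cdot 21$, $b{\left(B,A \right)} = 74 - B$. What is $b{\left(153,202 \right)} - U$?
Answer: $-27778$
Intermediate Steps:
$U = 27699$
$b{\left(153,202 \right)} - U = \left(74 - 153\right) - 27699 = -79 - 27699 = -27778$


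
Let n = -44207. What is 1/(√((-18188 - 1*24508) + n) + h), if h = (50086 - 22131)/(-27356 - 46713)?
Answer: -2070598895/476769476663208 - 235907320723*I*√47/476769476663208 ≈ -4.343e-6 - 0.0033922*I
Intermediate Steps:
h = -27955/74069 (h = 27955/(-74069) = 27955*(-1/74069) = -27955/74069 ≈ -0.37742)
1/(√((-18188 - 1*24508) + n) + h) = 1/(√((-18188 - 1*24508) - 44207) - 27955/74069) = 1/(√((-18188 - 24508) - 44207) - 27955/74069) = 1/(√(-42696 - 44207) - 27955/74069) = 1/(√(-86903) - 27955/74069) = 1/(43*I*√47 - 27955/74069) = 1/(-27955/74069 + 43*I*√47)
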